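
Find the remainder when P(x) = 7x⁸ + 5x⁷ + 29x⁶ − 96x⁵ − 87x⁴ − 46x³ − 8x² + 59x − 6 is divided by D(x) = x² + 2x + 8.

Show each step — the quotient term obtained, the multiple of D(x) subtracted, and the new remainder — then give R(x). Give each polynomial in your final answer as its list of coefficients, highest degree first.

R = [-5, -6]

Step 1: lead(7x⁸ + 5x⁷ + 29x⁶ − 96x⁵ − 87x⁴ − 46x³ − 8x² + 59x − 6) ÷ lead(D) = 7x⁸ ÷ x² = 7x⁶. Subtract (7x⁶)·D = 7x⁸ + 14x⁷ + 56x⁶. Remainder: −9x⁷ − 27x⁶ − 96x⁵ − 87x⁴ − 46x³ − 8x² + 59x − 6.
Step 2: lead(−9x⁷ − 27x⁶ − 96x⁵ − 87x⁴ − 46x³ − 8x² + 59x − 6) ÷ lead(D) = −9x⁷ ÷ x² = −9x⁵. Subtract (−9x⁵)·D = −9x⁷ − 18x⁶ − 72x⁵. Remainder: −9x⁶ − 24x⁵ − 87x⁴ − 46x³ − 8x² + 59x − 6.
Step 3: lead(−9x⁶ − 24x⁵ − 87x⁴ − 46x³ − 8x² + 59x − 6) ÷ lead(D) = −9x⁶ ÷ x² = −9x⁴. Subtract (−9x⁴)·D = −9x⁶ − 18x⁵ − 72x⁴. Remainder: −6x⁵ − 15x⁴ − 46x³ − 8x² + 59x − 6.
Step 4: lead(−6x⁵ − 15x⁴ − 46x³ − 8x² + 59x − 6) ÷ lead(D) = −6x⁵ ÷ x² = −6x³. Subtract (−6x³)·D = −6x⁵ − 12x⁴ − 48x³. Remainder: −3x⁴ + 2x³ − 8x² + 59x − 6.
Step 5: lead(−3x⁴ + 2x³ − 8x² + 59x − 6) ÷ lead(D) = −3x⁴ ÷ x² = −3x². Subtract (−3x²)·D = −3x⁴ − 6x³ − 24x². Remainder: 8x³ + 16x² + 59x − 6.
Step 6: lead(8x³ + 16x² + 59x − 6) ÷ lead(D) = 8x³ ÷ x² = 8x. Subtract (8x)·D = 8x³ + 16x² + 64x. Remainder: −5x − 6.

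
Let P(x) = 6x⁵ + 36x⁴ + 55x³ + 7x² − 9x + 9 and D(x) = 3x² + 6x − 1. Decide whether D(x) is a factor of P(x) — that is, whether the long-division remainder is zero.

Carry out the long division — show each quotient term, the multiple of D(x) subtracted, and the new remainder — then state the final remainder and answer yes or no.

R(x) = 8, so D(x) is not a factor of P(x). no

Step 1: lead(6x⁵ + 36x⁴ + 55x³ + 7x² − 9x + 9) ÷ lead(D) = 6x⁵ ÷ 3x² = 2x³. Subtract (2x³)·D = 6x⁵ + 12x⁴ − 2x³. Remainder: 24x⁴ + 57x³ + 7x² − 9x + 9.
Step 2: lead(24x⁴ + 57x³ + 7x² − 9x + 9) ÷ lead(D) = 24x⁴ ÷ 3x² = 8x². Subtract (8x²)·D = 24x⁴ + 48x³ − 8x². Remainder: 9x³ + 15x² − 9x + 9.
Step 3: lead(9x³ + 15x² − 9x + 9) ÷ lead(D) = 9x³ ÷ 3x² = 3x. Subtract (3x)·D = 9x³ + 18x² − 3x. Remainder: −3x² − 6x + 9.
Step 4: lead(−3x² − 6x + 9) ÷ lead(D) = −3x² ÷ 3x² = −1. Subtract (−1)·D = −3x² − 6x + 1. Remainder: 8.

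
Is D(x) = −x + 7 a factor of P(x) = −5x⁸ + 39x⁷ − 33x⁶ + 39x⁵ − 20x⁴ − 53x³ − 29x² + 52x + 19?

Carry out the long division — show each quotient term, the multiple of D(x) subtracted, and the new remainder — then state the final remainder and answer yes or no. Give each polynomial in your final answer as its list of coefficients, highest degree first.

Step 1: lead(−5x⁸ + 39x⁷ − 33x⁶ + 39x⁵ − 20x⁴ − 53x³ − 29x² + 52x + 19) ÷ lead(D) = −5x⁸ ÷ −x = 5x⁷. Subtract (5x⁷)·D = −5x⁸ + 35x⁷. Remainder: 4x⁷ − 33x⁶ + 39x⁵ − 20x⁴ − 53x³ − 29x² + 52x + 19.
Step 2: lead(4x⁷ − 33x⁶ + 39x⁵ − 20x⁴ − 53x³ − 29x² + 52x + 19) ÷ lead(D) = 4x⁷ ÷ −x = −4x⁶. Subtract (−4x⁶)·D = 4x⁷ − 28x⁶. Remainder: −5x⁶ + 39x⁵ − 20x⁴ − 53x³ − 29x² + 52x + 19.
Step 3: lead(−5x⁶ + 39x⁵ − 20x⁴ − 53x³ − 29x² + 52x + 19) ÷ lead(D) = −5x⁶ ÷ −x = 5x⁵. Subtract (5x⁵)·D = −5x⁶ + 35x⁵. Remainder: 4x⁵ − 20x⁴ − 53x³ − 29x² + 52x + 19.
Step 4: lead(4x⁵ − 20x⁴ − 53x³ − 29x² + 52x + 19) ÷ lead(D) = 4x⁵ ÷ −x = −4x⁴. Subtract (−4x⁴)·D = 4x⁵ − 28x⁴. Remainder: 8x⁴ − 53x³ − 29x² + 52x + 19.
Step 5: lead(8x⁴ − 53x³ − 29x² + 52x + 19) ÷ lead(D) = 8x⁴ ÷ −x = −8x³. Subtract (−8x³)·D = 8x⁴ − 56x³. Remainder: 3x³ − 29x² + 52x + 19.
Step 6: lead(3x³ − 29x² + 52x + 19) ÷ lead(D) = 3x³ ÷ −x = −3x². Subtract (−3x²)·D = 3x³ − 21x². Remainder: −8x² + 52x + 19.
Step 7: lead(−8x² + 52x + 19) ÷ lead(D) = −8x² ÷ −x = 8x. Subtract (8x)·D = −8x² + 56x. Remainder: −4x + 19.
Step 8: lead(−4x + 19) ÷ lead(D) = −4x ÷ −x = 4. Subtract (4)·D = −4x + 28. Remainder: −9.

R = [-9], so D(x) is not a factor of P(x). no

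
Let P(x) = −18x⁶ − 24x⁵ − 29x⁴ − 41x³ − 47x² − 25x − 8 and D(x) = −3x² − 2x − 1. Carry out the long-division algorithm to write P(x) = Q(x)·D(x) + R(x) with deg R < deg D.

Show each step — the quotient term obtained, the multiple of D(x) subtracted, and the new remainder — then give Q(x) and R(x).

Step 1: lead(−18x⁶ − 24x⁵ − 29x⁴ − 41x³ − 47x² − 25x − 8) ÷ lead(D) = −18x⁶ ÷ −3x² = 6x⁴. Subtract (6x⁴)·D = −18x⁶ − 12x⁵ − 6x⁴. Remainder: −12x⁵ − 23x⁴ − 41x³ − 47x² − 25x − 8.
Step 2: lead(−12x⁵ − 23x⁴ − 41x³ − 47x² − 25x − 8) ÷ lead(D) = −12x⁵ ÷ −3x² = 4x³. Subtract (4x³)·D = −12x⁵ − 8x⁴ − 4x³. Remainder: −15x⁴ − 37x³ − 47x² − 25x − 8.
Step 3: lead(−15x⁴ − 37x³ − 47x² − 25x − 8) ÷ lead(D) = −15x⁴ ÷ −3x² = 5x². Subtract (5x²)·D = −15x⁴ − 10x³ − 5x². Remainder: −27x³ − 42x² − 25x − 8.
Step 4: lead(−27x³ − 42x² − 25x − 8) ÷ lead(D) = −27x³ ÷ −3x² = 9x. Subtract (9x)·D = −27x³ − 18x² − 9x. Remainder: −24x² − 16x − 8.
Step 5: lead(−24x² − 16x − 8) ÷ lead(D) = −24x² ÷ −3x² = 8. Subtract (8)·D = −24x² − 16x − 8. Remainder: 0.

Q(x) = 6x⁴ + 4x³ + 5x² + 9x + 8; R(x) = 0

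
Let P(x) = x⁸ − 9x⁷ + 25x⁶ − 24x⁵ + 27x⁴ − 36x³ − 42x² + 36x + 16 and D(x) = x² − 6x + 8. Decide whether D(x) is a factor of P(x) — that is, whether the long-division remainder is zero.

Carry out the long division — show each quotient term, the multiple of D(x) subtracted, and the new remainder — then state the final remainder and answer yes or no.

R(x) = 0, so D(x) is a factor of P(x). yes

Step 1: lead(x⁸ − 9x⁷ + 25x⁶ − 24x⁵ + 27x⁴ − 36x³ − 42x² + 36x + 16) ÷ lead(D) = x⁸ ÷ x² = x⁶. Subtract (x⁶)·D = x⁸ − 6x⁷ + 8x⁶. Remainder: −3x⁷ + 17x⁶ − 24x⁵ + 27x⁴ − 36x³ − 42x² + 36x + 16.
Step 2: lead(−3x⁷ + 17x⁶ − 24x⁵ + 27x⁴ − 36x³ − 42x² + 36x + 16) ÷ lead(D) = −3x⁷ ÷ x² = −3x⁵. Subtract (−3x⁵)·D = −3x⁷ + 18x⁶ − 24x⁵. Remainder: −x⁶ + 27x⁴ − 36x³ − 42x² + 36x + 16.
Step 3: lead(−x⁶ + 27x⁴ − 36x³ − 42x² + 36x + 16) ÷ lead(D) = −x⁶ ÷ x² = −x⁴. Subtract (−x⁴)·D = −x⁶ + 6x⁵ − 8x⁴. Remainder: −6x⁵ + 35x⁴ − 36x³ − 42x² + 36x + 16.
Step 4: lead(−6x⁵ + 35x⁴ − 36x³ − 42x² + 36x + 16) ÷ lead(D) = −6x⁵ ÷ x² = −6x³. Subtract (−6x³)·D = −6x⁵ + 36x⁴ − 48x³. Remainder: −x⁴ + 12x³ − 42x² + 36x + 16.
Step 5: lead(−x⁴ + 12x³ − 42x² + 36x + 16) ÷ lead(D) = −x⁴ ÷ x² = −x². Subtract (−x²)·D = −x⁴ + 6x³ − 8x². Remainder: 6x³ − 34x² + 36x + 16.
Step 6: lead(6x³ − 34x² + 36x + 16) ÷ lead(D) = 6x³ ÷ x² = 6x. Subtract (6x)·D = 6x³ − 36x² + 48x. Remainder: 2x² − 12x + 16.
Step 7: lead(2x² − 12x + 16) ÷ lead(D) = 2x² ÷ x² = 2. Subtract (2)·D = 2x² − 12x + 16. Remainder: 0.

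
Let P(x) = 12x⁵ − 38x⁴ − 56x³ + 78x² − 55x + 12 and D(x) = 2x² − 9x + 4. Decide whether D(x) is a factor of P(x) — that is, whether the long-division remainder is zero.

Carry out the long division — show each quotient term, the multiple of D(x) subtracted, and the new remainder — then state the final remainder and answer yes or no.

R(x) = 6x − 8, so D(x) is not a factor of P(x). no

Step 1: lead(12x⁵ − 38x⁴ − 56x³ + 78x² − 55x + 12) ÷ lead(D) = 12x⁵ ÷ 2x² = 6x³. Subtract (6x³)·D = 12x⁵ − 54x⁴ + 24x³. Remainder: 16x⁴ − 80x³ + 78x² − 55x + 12.
Step 2: lead(16x⁴ − 80x³ + 78x² − 55x + 12) ÷ lead(D) = 16x⁴ ÷ 2x² = 8x². Subtract (8x²)·D = 16x⁴ − 72x³ + 32x². Remainder: −8x³ + 46x² − 55x + 12.
Step 3: lead(−8x³ + 46x² − 55x + 12) ÷ lead(D) = −8x³ ÷ 2x² = −4x. Subtract (−4x)·D = −8x³ + 36x² − 16x. Remainder: 10x² − 39x + 12.
Step 4: lead(10x² − 39x + 12) ÷ lead(D) = 10x² ÷ 2x² = 5. Subtract (5)·D = 10x² − 45x + 20. Remainder: 6x − 8.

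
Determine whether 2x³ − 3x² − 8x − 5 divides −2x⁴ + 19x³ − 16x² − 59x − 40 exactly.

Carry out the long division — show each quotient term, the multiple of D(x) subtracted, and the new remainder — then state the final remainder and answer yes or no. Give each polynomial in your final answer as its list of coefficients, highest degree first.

R = [0], so D(x) is a factor of P(x). yes

Step 1: lead(−2x⁴ + 19x³ − 16x² − 59x − 40) ÷ lead(D) = −2x⁴ ÷ 2x³ = −x. Subtract (−x)·D = −2x⁴ + 3x³ + 8x² + 5x. Remainder: 16x³ − 24x² − 64x − 40.
Step 2: lead(16x³ − 24x² − 64x − 40) ÷ lead(D) = 16x³ ÷ 2x³ = 8. Subtract (8)·D = 16x³ − 24x² − 64x − 40. Remainder: 0.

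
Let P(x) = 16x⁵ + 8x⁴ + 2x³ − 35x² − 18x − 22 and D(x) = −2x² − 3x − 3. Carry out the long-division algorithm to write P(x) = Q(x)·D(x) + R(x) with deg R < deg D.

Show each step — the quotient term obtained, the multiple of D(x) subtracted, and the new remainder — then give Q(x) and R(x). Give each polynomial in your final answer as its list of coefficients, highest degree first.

Step 1: lead(16x⁵ + 8x⁴ + 2x³ − 35x² − 18x − 22) ÷ lead(D) = 16x⁵ ÷ −2x² = −8x³. Subtract (−8x³)·D = 16x⁵ + 24x⁴ + 24x³. Remainder: −16x⁴ − 22x³ − 35x² − 18x − 22.
Step 2: lead(−16x⁴ − 22x³ − 35x² − 18x − 22) ÷ lead(D) = −16x⁴ ÷ −2x² = 8x². Subtract (8x²)·D = −16x⁴ − 24x³ − 24x². Remainder: 2x³ − 11x² − 18x − 22.
Step 3: lead(2x³ − 11x² − 18x − 22) ÷ lead(D) = 2x³ ÷ −2x² = −x. Subtract (−x)·D = 2x³ + 3x² + 3x. Remainder: −14x² − 21x − 22.
Step 4: lead(−14x² − 21x − 22) ÷ lead(D) = −14x² ÷ −2x² = 7. Subtract (7)·D = −14x² − 21x − 21. Remainder: −1.

Q = [-8, 8, -1, 7]; R = [-1]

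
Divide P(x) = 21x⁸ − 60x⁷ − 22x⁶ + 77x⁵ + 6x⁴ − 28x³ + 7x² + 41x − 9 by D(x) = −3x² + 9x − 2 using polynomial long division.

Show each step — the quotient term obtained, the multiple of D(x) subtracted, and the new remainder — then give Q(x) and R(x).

Q(x) = −7x⁶ − x⁵ + 9x⁴ + 2x³ − 2x² + 2x + 5; R(x) = 1

Step 1: lead(21x⁸ − 60x⁷ − 22x⁶ + 77x⁵ + 6x⁴ − 28x³ + 7x² + 41x − 9) ÷ lead(D) = 21x⁸ ÷ −3x² = −7x⁶. Subtract (−7x⁶)·D = 21x⁸ − 63x⁷ + 14x⁶. Remainder: 3x⁷ − 36x⁶ + 77x⁵ + 6x⁴ − 28x³ + 7x² + 41x − 9.
Step 2: lead(3x⁷ − 36x⁶ + 77x⁵ + 6x⁴ − 28x³ + 7x² + 41x − 9) ÷ lead(D) = 3x⁷ ÷ −3x² = −x⁵. Subtract (−x⁵)·D = 3x⁷ − 9x⁶ + 2x⁵. Remainder: −27x⁶ + 75x⁵ + 6x⁴ − 28x³ + 7x² + 41x − 9.
Step 3: lead(−27x⁶ + 75x⁵ + 6x⁴ − 28x³ + 7x² + 41x − 9) ÷ lead(D) = −27x⁶ ÷ −3x² = 9x⁴. Subtract (9x⁴)·D = −27x⁶ + 81x⁵ − 18x⁴. Remainder: −6x⁵ + 24x⁴ − 28x³ + 7x² + 41x − 9.
Step 4: lead(−6x⁵ + 24x⁴ − 28x³ + 7x² + 41x − 9) ÷ lead(D) = −6x⁵ ÷ −3x² = 2x³. Subtract (2x³)·D = −6x⁵ + 18x⁴ − 4x³. Remainder: 6x⁴ − 24x³ + 7x² + 41x − 9.
Step 5: lead(6x⁴ − 24x³ + 7x² + 41x − 9) ÷ lead(D) = 6x⁴ ÷ −3x² = −2x². Subtract (−2x²)·D = 6x⁴ − 18x³ + 4x². Remainder: −6x³ + 3x² + 41x − 9.
Step 6: lead(−6x³ + 3x² + 41x − 9) ÷ lead(D) = −6x³ ÷ −3x² = 2x. Subtract (2x)·D = −6x³ + 18x² − 4x. Remainder: −15x² + 45x − 9.
Step 7: lead(−15x² + 45x − 9) ÷ lead(D) = −15x² ÷ −3x² = 5. Subtract (5)·D = −15x² + 45x − 10. Remainder: 1.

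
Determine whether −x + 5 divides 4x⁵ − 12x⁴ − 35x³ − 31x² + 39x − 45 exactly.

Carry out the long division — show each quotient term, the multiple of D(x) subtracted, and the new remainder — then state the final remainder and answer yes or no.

R(x) = 0, so D(x) is a factor of P(x). yes

Step 1: lead(4x⁵ − 12x⁴ − 35x³ − 31x² + 39x − 45) ÷ lead(D) = 4x⁵ ÷ −x = −4x⁴. Subtract (−4x⁴)·D = 4x⁵ − 20x⁴. Remainder: 8x⁴ − 35x³ − 31x² + 39x − 45.
Step 2: lead(8x⁴ − 35x³ − 31x² + 39x − 45) ÷ lead(D) = 8x⁴ ÷ −x = −8x³. Subtract (−8x³)·D = 8x⁴ − 40x³. Remainder: 5x³ − 31x² + 39x − 45.
Step 3: lead(5x³ − 31x² + 39x − 45) ÷ lead(D) = 5x³ ÷ −x = −5x². Subtract (−5x²)·D = 5x³ − 25x². Remainder: −6x² + 39x − 45.
Step 4: lead(−6x² + 39x − 45) ÷ lead(D) = −6x² ÷ −x = 6x. Subtract (6x)·D = −6x² + 30x. Remainder: 9x − 45.
Step 5: lead(9x − 45) ÷ lead(D) = 9x ÷ −x = −9. Subtract (−9)·D = 9x − 45. Remainder: 0.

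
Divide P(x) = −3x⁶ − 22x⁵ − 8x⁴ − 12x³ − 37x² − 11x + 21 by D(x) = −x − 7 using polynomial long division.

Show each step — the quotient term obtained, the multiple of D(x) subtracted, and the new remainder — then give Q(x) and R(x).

Step 1: lead(−3x⁶ − 22x⁵ − 8x⁴ − 12x³ − 37x² − 11x + 21) ÷ lead(D) = −3x⁶ ÷ −x = 3x⁵. Subtract (3x⁵)·D = −3x⁶ − 21x⁵. Remainder: −x⁵ − 8x⁴ − 12x³ − 37x² − 11x + 21.
Step 2: lead(−x⁵ − 8x⁴ − 12x³ − 37x² − 11x + 21) ÷ lead(D) = −x⁵ ÷ −x = x⁴. Subtract (x⁴)·D = −x⁵ − 7x⁴. Remainder: −x⁴ − 12x³ − 37x² − 11x + 21.
Step 3: lead(−x⁴ − 12x³ − 37x² − 11x + 21) ÷ lead(D) = −x⁴ ÷ −x = x³. Subtract (x³)·D = −x⁴ − 7x³. Remainder: −5x³ − 37x² − 11x + 21.
Step 4: lead(−5x³ − 37x² − 11x + 21) ÷ lead(D) = −5x³ ÷ −x = 5x². Subtract (5x²)·D = −5x³ − 35x². Remainder: −2x² − 11x + 21.
Step 5: lead(−2x² − 11x + 21) ÷ lead(D) = −2x² ÷ −x = 2x. Subtract (2x)·D = −2x² − 14x. Remainder: 3x + 21.
Step 6: lead(3x + 21) ÷ lead(D) = 3x ÷ −x = −3. Subtract (−3)·D = 3x + 21. Remainder: 0.

Q(x) = 3x⁵ + x⁴ + x³ + 5x² + 2x − 3; R(x) = 0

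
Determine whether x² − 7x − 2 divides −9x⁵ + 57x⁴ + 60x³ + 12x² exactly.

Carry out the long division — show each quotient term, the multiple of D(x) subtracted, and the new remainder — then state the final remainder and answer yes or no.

Step 1: lead(−9x⁵ + 57x⁴ + 60x³ + 12x²) ÷ lead(D) = −9x⁵ ÷ x² = −9x³. Subtract (−9x³)·D = −9x⁵ + 63x⁴ + 18x³. Remainder: −6x⁴ + 42x³ + 12x².
Step 2: lead(−6x⁴ + 42x³ + 12x²) ÷ lead(D) = −6x⁴ ÷ x² = −6x². Subtract (−6x²)·D = −6x⁴ + 42x³ + 12x². Remainder: 0.

R(x) = 0, so D(x) is a factor of P(x). yes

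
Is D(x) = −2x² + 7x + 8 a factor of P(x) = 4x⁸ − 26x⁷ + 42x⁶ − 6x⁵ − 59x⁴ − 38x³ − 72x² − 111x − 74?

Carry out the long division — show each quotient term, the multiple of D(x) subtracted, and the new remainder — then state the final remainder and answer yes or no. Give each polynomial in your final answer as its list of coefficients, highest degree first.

R = [-2], so D(x) is not a factor of P(x). no

Step 1: lead(4x⁸ − 26x⁷ + 42x⁶ − 6x⁵ − 59x⁴ − 38x³ − 72x² − 111x − 74) ÷ lead(D) = 4x⁸ ÷ −2x² = −2x⁶. Subtract (−2x⁶)·D = 4x⁸ − 14x⁷ − 16x⁶. Remainder: −12x⁷ + 58x⁶ − 6x⁵ − 59x⁴ − 38x³ − 72x² − 111x − 74.
Step 2: lead(−12x⁷ + 58x⁶ − 6x⁵ − 59x⁴ − 38x³ − 72x² − 111x − 74) ÷ lead(D) = −12x⁷ ÷ −2x² = 6x⁵. Subtract (6x⁵)·D = −12x⁷ + 42x⁶ + 48x⁵. Remainder: 16x⁶ − 54x⁵ − 59x⁴ − 38x³ − 72x² − 111x − 74.
Step 3: lead(16x⁶ − 54x⁵ − 59x⁴ − 38x³ − 72x² − 111x − 74) ÷ lead(D) = 16x⁶ ÷ −2x² = −8x⁴. Subtract (−8x⁴)·D = 16x⁶ − 56x⁵ − 64x⁴. Remainder: 2x⁵ + 5x⁴ − 38x³ − 72x² − 111x − 74.
Step 4: lead(2x⁵ + 5x⁴ − 38x³ − 72x² − 111x − 74) ÷ lead(D) = 2x⁵ ÷ −2x² = −x³. Subtract (−x³)·D = 2x⁵ − 7x⁴ − 8x³. Remainder: 12x⁴ − 30x³ − 72x² − 111x − 74.
Step 5: lead(12x⁴ − 30x³ − 72x² − 111x − 74) ÷ lead(D) = 12x⁴ ÷ −2x² = −6x². Subtract (−6x²)·D = 12x⁴ − 42x³ − 48x². Remainder: 12x³ − 24x² − 111x − 74.
Step 6: lead(12x³ − 24x² − 111x − 74) ÷ lead(D) = 12x³ ÷ −2x² = −6x. Subtract (−6x)·D = 12x³ − 42x² − 48x. Remainder: 18x² − 63x − 74.
Step 7: lead(18x² − 63x − 74) ÷ lead(D) = 18x² ÷ −2x² = −9. Subtract (−9)·D = 18x² − 63x − 72. Remainder: −2.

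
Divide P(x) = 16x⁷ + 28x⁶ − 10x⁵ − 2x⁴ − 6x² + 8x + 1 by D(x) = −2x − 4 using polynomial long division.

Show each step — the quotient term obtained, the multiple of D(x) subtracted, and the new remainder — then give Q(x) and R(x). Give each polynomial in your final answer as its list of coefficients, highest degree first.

Q = [-8, 2, 1, -1, 2, -1, -2]; R = [-7]

Step 1: lead(16x⁷ + 28x⁶ − 10x⁵ − 2x⁴ − 6x² + 8x + 1) ÷ lead(D) = 16x⁷ ÷ −2x = −8x⁶. Subtract (−8x⁶)·D = 16x⁷ + 32x⁶. Remainder: −4x⁶ − 10x⁵ − 2x⁴ − 6x² + 8x + 1.
Step 2: lead(−4x⁶ − 10x⁵ − 2x⁴ − 6x² + 8x + 1) ÷ lead(D) = −4x⁶ ÷ −2x = 2x⁵. Subtract (2x⁵)·D = −4x⁶ − 8x⁵. Remainder: −2x⁵ − 2x⁴ − 6x² + 8x + 1.
Step 3: lead(−2x⁵ − 2x⁴ − 6x² + 8x + 1) ÷ lead(D) = −2x⁵ ÷ −2x = x⁴. Subtract (x⁴)·D = −2x⁵ − 4x⁴. Remainder: 2x⁴ − 6x² + 8x + 1.
Step 4: lead(2x⁴ − 6x² + 8x + 1) ÷ lead(D) = 2x⁴ ÷ −2x = −x³. Subtract (−x³)·D = 2x⁴ + 4x³. Remainder: −4x³ − 6x² + 8x + 1.
Step 5: lead(−4x³ − 6x² + 8x + 1) ÷ lead(D) = −4x³ ÷ −2x = 2x². Subtract (2x²)·D = −4x³ − 8x². Remainder: 2x² + 8x + 1.
Step 6: lead(2x² + 8x + 1) ÷ lead(D) = 2x² ÷ −2x = −x. Subtract (−x)·D = 2x² + 4x. Remainder: 4x + 1.
Step 7: lead(4x + 1) ÷ lead(D) = 4x ÷ −2x = −2. Subtract (−2)·D = 4x + 8. Remainder: −7.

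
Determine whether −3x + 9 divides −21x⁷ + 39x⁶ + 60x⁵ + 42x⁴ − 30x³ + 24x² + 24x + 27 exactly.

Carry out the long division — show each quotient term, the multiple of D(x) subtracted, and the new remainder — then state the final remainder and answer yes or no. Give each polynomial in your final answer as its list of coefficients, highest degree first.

R = [-9], so D(x) is not a factor of P(x). no

Step 1: lead(−21x⁷ + 39x⁶ + 60x⁵ + 42x⁴ − 30x³ + 24x² + 24x + 27) ÷ lead(D) = −21x⁷ ÷ −3x = 7x⁶. Subtract (7x⁶)·D = −21x⁷ + 63x⁶. Remainder: −24x⁶ + 60x⁵ + 42x⁴ − 30x³ + 24x² + 24x + 27.
Step 2: lead(−24x⁶ + 60x⁵ + 42x⁴ − 30x³ + 24x² + 24x + 27) ÷ lead(D) = −24x⁶ ÷ −3x = 8x⁵. Subtract (8x⁵)·D = −24x⁶ + 72x⁵. Remainder: −12x⁵ + 42x⁴ − 30x³ + 24x² + 24x + 27.
Step 3: lead(−12x⁵ + 42x⁴ − 30x³ + 24x² + 24x + 27) ÷ lead(D) = −12x⁵ ÷ −3x = 4x⁴. Subtract (4x⁴)·D = −12x⁵ + 36x⁴. Remainder: 6x⁴ − 30x³ + 24x² + 24x + 27.
Step 4: lead(6x⁴ − 30x³ + 24x² + 24x + 27) ÷ lead(D) = 6x⁴ ÷ −3x = −2x³. Subtract (−2x³)·D = 6x⁴ − 18x³. Remainder: −12x³ + 24x² + 24x + 27.
Step 5: lead(−12x³ + 24x² + 24x + 27) ÷ lead(D) = −12x³ ÷ −3x = 4x². Subtract (4x²)·D = −12x³ + 36x². Remainder: −12x² + 24x + 27.
Step 6: lead(−12x² + 24x + 27) ÷ lead(D) = −12x² ÷ −3x = 4x. Subtract (4x)·D = −12x² + 36x. Remainder: −12x + 27.
Step 7: lead(−12x + 27) ÷ lead(D) = −12x ÷ −3x = 4. Subtract (4)·D = −12x + 36. Remainder: −9.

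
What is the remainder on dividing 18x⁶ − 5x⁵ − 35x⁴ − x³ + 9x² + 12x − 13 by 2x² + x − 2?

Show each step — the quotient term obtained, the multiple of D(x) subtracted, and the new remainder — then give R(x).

R(x) = −9

Step 1: lead(18x⁶ − 5x⁵ − 35x⁴ − x³ + 9x² + 12x − 13) ÷ lead(D) = 18x⁶ ÷ 2x² = 9x⁴. Subtract (9x⁴)·D = 18x⁶ + 9x⁵ − 18x⁴. Remainder: −14x⁵ − 17x⁴ − x³ + 9x² + 12x − 13.
Step 2: lead(−14x⁵ − 17x⁴ − x³ + 9x² + 12x − 13) ÷ lead(D) = −14x⁵ ÷ 2x² = −7x³. Subtract (−7x³)·D = −14x⁵ − 7x⁴ + 14x³. Remainder: −10x⁴ − 15x³ + 9x² + 12x − 13.
Step 3: lead(−10x⁴ − 15x³ + 9x² + 12x − 13) ÷ lead(D) = −10x⁴ ÷ 2x² = −5x². Subtract (−5x²)·D = −10x⁴ − 5x³ + 10x². Remainder: −10x³ − x² + 12x − 13.
Step 4: lead(−10x³ − x² + 12x − 13) ÷ lead(D) = −10x³ ÷ 2x² = −5x. Subtract (−5x)·D = −10x³ − 5x² + 10x. Remainder: 4x² + 2x − 13.
Step 5: lead(4x² + 2x − 13) ÷ lead(D) = 4x² ÷ 2x² = 2. Subtract (2)·D = 4x² + 2x − 4. Remainder: −9.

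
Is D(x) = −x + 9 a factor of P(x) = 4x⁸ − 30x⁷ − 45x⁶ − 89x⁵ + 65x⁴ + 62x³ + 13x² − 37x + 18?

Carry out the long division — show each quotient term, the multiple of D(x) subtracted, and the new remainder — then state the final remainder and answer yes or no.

Step 1: lead(4x⁸ − 30x⁷ − 45x⁶ − 89x⁵ + 65x⁴ + 62x³ + 13x² − 37x + 18) ÷ lead(D) = 4x⁸ ÷ −x = −4x⁷. Subtract (−4x⁷)·D = 4x⁸ − 36x⁷. Remainder: 6x⁷ − 45x⁶ − 89x⁵ + 65x⁴ + 62x³ + 13x² − 37x + 18.
Step 2: lead(6x⁷ − 45x⁶ − 89x⁵ + 65x⁴ + 62x³ + 13x² − 37x + 18) ÷ lead(D) = 6x⁷ ÷ −x = −6x⁶. Subtract (−6x⁶)·D = 6x⁷ − 54x⁶. Remainder: 9x⁶ − 89x⁵ + 65x⁴ + 62x³ + 13x² − 37x + 18.
Step 3: lead(9x⁶ − 89x⁵ + 65x⁴ + 62x³ + 13x² − 37x + 18) ÷ lead(D) = 9x⁶ ÷ −x = −9x⁵. Subtract (−9x⁵)·D = 9x⁶ − 81x⁵. Remainder: −8x⁵ + 65x⁴ + 62x³ + 13x² − 37x + 18.
Step 4: lead(−8x⁵ + 65x⁴ + 62x³ + 13x² − 37x + 18) ÷ lead(D) = −8x⁵ ÷ −x = 8x⁴. Subtract (8x⁴)·D = −8x⁵ + 72x⁴. Remainder: −7x⁴ + 62x³ + 13x² − 37x + 18.
Step 5: lead(−7x⁴ + 62x³ + 13x² − 37x + 18) ÷ lead(D) = −7x⁴ ÷ −x = 7x³. Subtract (7x³)·D = −7x⁴ + 63x³. Remainder: −x³ + 13x² − 37x + 18.
Step 6: lead(−x³ + 13x² − 37x + 18) ÷ lead(D) = −x³ ÷ −x = x². Subtract (x²)·D = −x³ + 9x². Remainder: 4x² − 37x + 18.
Step 7: lead(4x² − 37x + 18) ÷ lead(D) = 4x² ÷ −x = −4x. Subtract (−4x)·D = 4x² − 36x. Remainder: −x + 18.
Step 8: lead(−x + 18) ÷ lead(D) = −x ÷ −x = 1. Subtract (1)·D = −x + 9. Remainder: 9.

R(x) = 9, so D(x) is not a factor of P(x). no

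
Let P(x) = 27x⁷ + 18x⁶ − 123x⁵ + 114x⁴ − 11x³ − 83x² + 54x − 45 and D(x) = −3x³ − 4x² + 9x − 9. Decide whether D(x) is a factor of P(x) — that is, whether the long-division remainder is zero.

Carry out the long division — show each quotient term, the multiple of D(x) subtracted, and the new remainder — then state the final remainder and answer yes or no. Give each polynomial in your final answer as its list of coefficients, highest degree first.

R = [0], so D(x) is a factor of P(x). yes

Step 1: lead(27x⁷ + 18x⁶ − 123x⁵ + 114x⁴ − 11x³ − 83x² + 54x − 45) ÷ lead(D) = 27x⁷ ÷ −3x³ = −9x⁴. Subtract (−9x⁴)·D = 27x⁷ + 36x⁶ − 81x⁵ + 81x⁴. Remainder: −18x⁶ − 42x⁵ + 33x⁴ − 11x³ − 83x² + 54x − 45.
Step 2: lead(−18x⁶ − 42x⁵ + 33x⁴ − 11x³ − 83x² + 54x − 45) ÷ lead(D) = −18x⁶ ÷ −3x³ = 6x³. Subtract (6x³)·D = −18x⁶ − 24x⁵ + 54x⁴ − 54x³. Remainder: −18x⁵ − 21x⁴ + 43x³ − 83x² + 54x − 45.
Step 3: lead(−18x⁵ − 21x⁴ + 43x³ − 83x² + 54x − 45) ÷ lead(D) = −18x⁵ ÷ −3x³ = 6x². Subtract (6x²)·D = −18x⁵ − 24x⁴ + 54x³ − 54x². Remainder: 3x⁴ − 11x³ − 29x² + 54x − 45.
Step 4: lead(3x⁴ − 11x³ − 29x² + 54x − 45) ÷ lead(D) = 3x⁴ ÷ −3x³ = −x. Subtract (−x)·D = 3x⁴ + 4x³ − 9x² + 9x. Remainder: −15x³ − 20x² + 45x − 45.
Step 5: lead(−15x³ − 20x² + 45x − 45) ÷ lead(D) = −15x³ ÷ −3x³ = 5. Subtract (5)·D = −15x³ − 20x² + 45x − 45. Remainder: 0.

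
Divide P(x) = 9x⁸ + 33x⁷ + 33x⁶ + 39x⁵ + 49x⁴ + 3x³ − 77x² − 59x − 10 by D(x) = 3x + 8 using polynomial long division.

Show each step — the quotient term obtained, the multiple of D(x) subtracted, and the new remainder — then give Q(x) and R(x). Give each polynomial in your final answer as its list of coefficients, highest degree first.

Q = [3, 3, 3, 5, 3, -7, -7, -1]; R = [-2]

Step 1: lead(9x⁸ + 33x⁷ + 33x⁶ + 39x⁵ + 49x⁴ + 3x³ − 77x² − 59x − 10) ÷ lead(D) = 9x⁸ ÷ 3x = 3x⁷. Subtract (3x⁷)·D = 9x⁸ + 24x⁷. Remainder: 9x⁷ + 33x⁶ + 39x⁵ + 49x⁴ + 3x³ − 77x² − 59x − 10.
Step 2: lead(9x⁷ + 33x⁶ + 39x⁵ + 49x⁴ + 3x³ − 77x² − 59x − 10) ÷ lead(D) = 9x⁷ ÷ 3x = 3x⁶. Subtract (3x⁶)·D = 9x⁷ + 24x⁶. Remainder: 9x⁶ + 39x⁵ + 49x⁴ + 3x³ − 77x² − 59x − 10.
Step 3: lead(9x⁶ + 39x⁵ + 49x⁴ + 3x³ − 77x² − 59x − 10) ÷ lead(D) = 9x⁶ ÷ 3x = 3x⁵. Subtract (3x⁵)·D = 9x⁶ + 24x⁵. Remainder: 15x⁵ + 49x⁴ + 3x³ − 77x² − 59x − 10.
Step 4: lead(15x⁵ + 49x⁴ + 3x³ − 77x² − 59x − 10) ÷ lead(D) = 15x⁵ ÷ 3x = 5x⁴. Subtract (5x⁴)·D = 15x⁵ + 40x⁴. Remainder: 9x⁴ + 3x³ − 77x² − 59x − 10.
Step 5: lead(9x⁴ + 3x³ − 77x² − 59x − 10) ÷ lead(D) = 9x⁴ ÷ 3x = 3x³. Subtract (3x³)·D = 9x⁴ + 24x³. Remainder: −21x³ − 77x² − 59x − 10.
Step 6: lead(−21x³ − 77x² − 59x − 10) ÷ lead(D) = −21x³ ÷ 3x = −7x². Subtract (−7x²)·D = −21x³ − 56x². Remainder: −21x² − 59x − 10.
Step 7: lead(−21x² − 59x − 10) ÷ lead(D) = −21x² ÷ 3x = −7x. Subtract (−7x)·D = −21x² − 56x. Remainder: −3x − 10.
Step 8: lead(−3x − 10) ÷ lead(D) = −3x ÷ 3x = −1. Subtract (−1)·D = −3x − 8. Remainder: −2.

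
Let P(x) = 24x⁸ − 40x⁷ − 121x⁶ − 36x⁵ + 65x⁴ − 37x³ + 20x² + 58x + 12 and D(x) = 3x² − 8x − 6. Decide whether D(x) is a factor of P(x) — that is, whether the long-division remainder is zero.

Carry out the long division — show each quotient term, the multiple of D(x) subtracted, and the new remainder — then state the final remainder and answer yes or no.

R(x) = 0, so D(x) is a factor of P(x). yes

Step 1: lead(24x⁸ − 40x⁷ − 121x⁶ − 36x⁵ + 65x⁴ − 37x³ + 20x² + 58x + 12) ÷ lead(D) = 24x⁸ ÷ 3x² = 8x⁶. Subtract (8x⁶)·D = 24x⁸ − 64x⁷ − 48x⁶. Remainder: 24x⁷ − 73x⁶ − 36x⁵ + 65x⁴ − 37x³ + 20x² + 58x + 12.
Step 2: lead(24x⁷ − 73x⁶ − 36x⁵ + 65x⁴ − 37x³ + 20x² + 58x + 12) ÷ lead(D) = 24x⁷ ÷ 3x² = 8x⁵. Subtract (8x⁵)·D = 24x⁷ − 64x⁶ − 48x⁵. Remainder: −9x⁶ + 12x⁵ + 65x⁴ − 37x³ + 20x² + 58x + 12.
Step 3: lead(−9x⁶ + 12x⁵ + 65x⁴ − 37x³ + 20x² + 58x + 12) ÷ lead(D) = −9x⁶ ÷ 3x² = −3x⁴. Subtract (−3x⁴)·D = −9x⁶ + 24x⁵ + 18x⁴. Remainder: −12x⁵ + 47x⁴ − 37x³ + 20x² + 58x + 12.
Step 4: lead(−12x⁵ + 47x⁴ − 37x³ + 20x² + 58x + 12) ÷ lead(D) = −12x⁵ ÷ 3x² = −4x³. Subtract (−4x³)·D = −12x⁵ + 32x⁴ + 24x³. Remainder: 15x⁴ − 61x³ + 20x² + 58x + 12.
Step 5: lead(15x⁴ − 61x³ + 20x² + 58x + 12) ÷ lead(D) = 15x⁴ ÷ 3x² = 5x². Subtract (5x²)·D = 15x⁴ − 40x³ − 30x². Remainder: −21x³ + 50x² + 58x + 12.
Step 6: lead(−21x³ + 50x² + 58x + 12) ÷ lead(D) = −21x³ ÷ 3x² = −7x. Subtract (−7x)·D = −21x³ + 56x² + 42x. Remainder: −6x² + 16x + 12.
Step 7: lead(−6x² + 16x + 12) ÷ lead(D) = −6x² ÷ 3x² = −2. Subtract (−2)·D = −6x² + 16x + 12. Remainder: 0.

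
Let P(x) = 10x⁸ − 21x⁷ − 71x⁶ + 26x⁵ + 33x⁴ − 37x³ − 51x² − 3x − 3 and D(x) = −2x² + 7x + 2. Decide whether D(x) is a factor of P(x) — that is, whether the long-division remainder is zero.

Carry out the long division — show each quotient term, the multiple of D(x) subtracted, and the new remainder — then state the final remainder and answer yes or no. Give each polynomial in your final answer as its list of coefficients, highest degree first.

R = [-5], so D(x) is not a factor of P(x). no

Step 1: lead(10x⁸ − 21x⁷ − 71x⁶ + 26x⁵ + 33x⁴ − 37x³ − 51x² − 3x − 3) ÷ lead(D) = 10x⁸ ÷ −2x² = −5x⁶. Subtract (−5x⁶)·D = 10x⁸ − 35x⁷ − 10x⁶. Remainder: 14x⁷ − 61x⁶ + 26x⁵ + 33x⁴ − 37x³ − 51x² − 3x − 3.
Step 2: lead(14x⁷ − 61x⁶ + 26x⁵ + 33x⁴ − 37x³ − 51x² − 3x − 3) ÷ lead(D) = 14x⁷ ÷ −2x² = −7x⁵. Subtract (−7x⁵)·D = 14x⁷ − 49x⁶ − 14x⁵. Remainder: −12x⁶ + 40x⁵ + 33x⁴ − 37x³ − 51x² − 3x − 3.
Step 3: lead(−12x⁶ + 40x⁵ + 33x⁴ − 37x³ − 51x² − 3x − 3) ÷ lead(D) = −12x⁶ ÷ −2x² = 6x⁴. Subtract (6x⁴)·D = −12x⁶ + 42x⁵ + 12x⁴. Remainder: −2x⁵ + 21x⁴ − 37x³ − 51x² − 3x − 3.
Step 4: lead(−2x⁵ + 21x⁴ − 37x³ − 51x² − 3x − 3) ÷ lead(D) = −2x⁵ ÷ −2x² = x³. Subtract (x³)·D = −2x⁵ + 7x⁴ + 2x³. Remainder: 14x⁴ − 39x³ − 51x² − 3x − 3.
Step 5: lead(14x⁴ − 39x³ − 51x² − 3x − 3) ÷ lead(D) = 14x⁴ ÷ −2x² = −7x². Subtract (−7x²)·D = 14x⁴ − 49x³ − 14x². Remainder: 10x³ − 37x² − 3x − 3.
Step 6: lead(10x³ − 37x² − 3x − 3) ÷ lead(D) = 10x³ ÷ −2x² = −5x. Subtract (−5x)·D = 10x³ − 35x² − 10x. Remainder: −2x² + 7x − 3.
Step 7: lead(−2x² + 7x − 3) ÷ lead(D) = −2x² ÷ −2x² = 1. Subtract (1)·D = −2x² + 7x + 2. Remainder: −5.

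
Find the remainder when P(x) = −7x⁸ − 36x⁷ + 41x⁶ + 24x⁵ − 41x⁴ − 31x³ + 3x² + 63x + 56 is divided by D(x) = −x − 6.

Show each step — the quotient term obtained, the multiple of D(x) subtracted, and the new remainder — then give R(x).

Step 1: lead(−7x⁸ − 36x⁷ + 41x⁶ + 24x⁵ − 41x⁴ − 31x³ + 3x² + 63x + 56) ÷ lead(D) = −7x⁸ ÷ −x = 7x⁷. Subtract (7x⁷)·D = −7x⁸ − 42x⁷. Remainder: 6x⁷ + 41x⁶ + 24x⁵ − 41x⁴ − 31x³ + 3x² + 63x + 56.
Step 2: lead(6x⁷ + 41x⁶ + 24x⁵ − 41x⁴ − 31x³ + 3x² + 63x + 56) ÷ lead(D) = 6x⁷ ÷ −x = −6x⁶. Subtract (−6x⁶)·D = 6x⁷ + 36x⁶. Remainder: 5x⁶ + 24x⁵ − 41x⁴ − 31x³ + 3x² + 63x + 56.
Step 3: lead(5x⁶ + 24x⁵ − 41x⁴ − 31x³ + 3x² + 63x + 56) ÷ lead(D) = 5x⁶ ÷ −x = −5x⁵. Subtract (−5x⁵)·D = 5x⁶ + 30x⁵. Remainder: −6x⁵ − 41x⁴ − 31x³ + 3x² + 63x + 56.
Step 4: lead(−6x⁵ − 41x⁴ − 31x³ + 3x² + 63x + 56) ÷ lead(D) = −6x⁵ ÷ −x = 6x⁴. Subtract (6x⁴)·D = −6x⁵ − 36x⁴. Remainder: −5x⁴ − 31x³ + 3x² + 63x + 56.
Step 5: lead(−5x⁴ − 31x³ + 3x² + 63x + 56) ÷ lead(D) = −5x⁴ ÷ −x = 5x³. Subtract (5x³)·D = −5x⁴ − 30x³. Remainder: −x³ + 3x² + 63x + 56.
Step 6: lead(−x³ + 3x² + 63x + 56) ÷ lead(D) = −x³ ÷ −x = x². Subtract (x²)·D = −x³ − 6x². Remainder: 9x² + 63x + 56.
Step 7: lead(9x² + 63x + 56) ÷ lead(D) = 9x² ÷ −x = −9x. Subtract (−9x)·D = 9x² + 54x. Remainder: 9x + 56.
Step 8: lead(9x + 56) ÷ lead(D) = 9x ÷ −x = −9. Subtract (−9)·D = 9x + 54. Remainder: 2.

R(x) = 2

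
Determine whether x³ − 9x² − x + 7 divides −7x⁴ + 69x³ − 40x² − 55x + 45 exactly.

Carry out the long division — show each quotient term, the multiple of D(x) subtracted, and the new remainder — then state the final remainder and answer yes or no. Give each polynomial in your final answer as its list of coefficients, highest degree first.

Step 1: lead(−7x⁴ + 69x³ − 40x² − 55x + 45) ÷ lead(D) = −7x⁴ ÷ x³ = −7x. Subtract (−7x)·D = −7x⁴ + 63x³ + 7x² − 49x. Remainder: 6x³ − 47x² − 6x + 45.
Step 2: lead(6x³ − 47x² − 6x + 45) ÷ lead(D) = 6x³ ÷ x³ = 6. Subtract (6)·D = 6x³ − 54x² − 6x + 42. Remainder: 7x² + 3.

R = [7, 0, 3], so D(x) is not a factor of P(x). no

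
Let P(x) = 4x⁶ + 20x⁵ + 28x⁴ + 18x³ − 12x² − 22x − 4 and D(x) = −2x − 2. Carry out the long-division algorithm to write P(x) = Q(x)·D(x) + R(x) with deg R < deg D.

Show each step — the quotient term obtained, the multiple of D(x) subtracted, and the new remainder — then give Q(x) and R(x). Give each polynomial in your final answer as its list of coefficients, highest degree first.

Q = [-2, -8, -6, -3, 9, 2]; R = [0]

Step 1: lead(4x⁶ + 20x⁵ + 28x⁴ + 18x³ − 12x² − 22x − 4) ÷ lead(D) = 4x⁶ ÷ −2x = −2x⁵. Subtract (−2x⁵)·D = 4x⁶ + 4x⁵. Remainder: 16x⁵ + 28x⁴ + 18x³ − 12x² − 22x − 4.
Step 2: lead(16x⁵ + 28x⁴ + 18x³ − 12x² − 22x − 4) ÷ lead(D) = 16x⁵ ÷ −2x = −8x⁴. Subtract (−8x⁴)·D = 16x⁵ + 16x⁴. Remainder: 12x⁴ + 18x³ − 12x² − 22x − 4.
Step 3: lead(12x⁴ + 18x³ − 12x² − 22x − 4) ÷ lead(D) = 12x⁴ ÷ −2x = −6x³. Subtract (−6x³)·D = 12x⁴ + 12x³. Remainder: 6x³ − 12x² − 22x − 4.
Step 4: lead(6x³ − 12x² − 22x − 4) ÷ lead(D) = 6x³ ÷ −2x = −3x². Subtract (−3x²)·D = 6x³ + 6x². Remainder: −18x² − 22x − 4.
Step 5: lead(−18x² − 22x − 4) ÷ lead(D) = −18x² ÷ −2x = 9x. Subtract (9x)·D = −18x² − 18x. Remainder: −4x − 4.
Step 6: lead(−4x − 4) ÷ lead(D) = −4x ÷ −2x = 2. Subtract (2)·D = −4x − 4. Remainder: 0.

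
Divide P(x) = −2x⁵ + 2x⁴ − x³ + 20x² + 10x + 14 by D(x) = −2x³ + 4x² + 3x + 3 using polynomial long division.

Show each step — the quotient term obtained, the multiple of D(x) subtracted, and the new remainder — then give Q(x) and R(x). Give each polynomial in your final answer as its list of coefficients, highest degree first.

Q = [1, 1, 4]; R = [-2, -5, 2]

Step 1: lead(−2x⁵ + 2x⁴ − x³ + 20x² + 10x + 14) ÷ lead(D) = −2x⁵ ÷ −2x³ = x². Subtract (x²)·D = −2x⁵ + 4x⁴ + 3x³ + 3x². Remainder: −2x⁴ − 4x³ + 17x² + 10x + 14.
Step 2: lead(−2x⁴ − 4x³ + 17x² + 10x + 14) ÷ lead(D) = −2x⁴ ÷ −2x³ = x. Subtract (x)·D = −2x⁴ + 4x³ + 3x² + 3x. Remainder: −8x³ + 14x² + 7x + 14.
Step 3: lead(−8x³ + 14x² + 7x + 14) ÷ lead(D) = −8x³ ÷ −2x³ = 4. Subtract (4)·D = −8x³ + 16x² + 12x + 12. Remainder: −2x² − 5x + 2.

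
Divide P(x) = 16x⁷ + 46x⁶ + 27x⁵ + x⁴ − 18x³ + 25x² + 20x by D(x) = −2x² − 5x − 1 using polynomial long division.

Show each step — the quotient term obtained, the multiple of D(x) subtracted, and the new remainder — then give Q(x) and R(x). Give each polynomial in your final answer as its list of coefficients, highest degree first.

Q = [-8, -3, -2, 6, -5, -3]; R = [-3]

Step 1: lead(16x⁷ + 46x⁶ + 27x⁵ + x⁴ − 18x³ + 25x² + 20x) ÷ lead(D) = 16x⁷ ÷ −2x² = −8x⁵. Subtract (−8x⁵)·D = 16x⁷ + 40x⁶ + 8x⁵. Remainder: 6x⁶ + 19x⁵ + x⁴ − 18x³ + 25x² + 20x.
Step 2: lead(6x⁶ + 19x⁵ + x⁴ − 18x³ + 25x² + 20x) ÷ lead(D) = 6x⁶ ÷ −2x² = −3x⁴. Subtract (−3x⁴)·D = 6x⁶ + 15x⁵ + 3x⁴. Remainder: 4x⁵ − 2x⁴ − 18x³ + 25x² + 20x.
Step 3: lead(4x⁵ − 2x⁴ − 18x³ + 25x² + 20x) ÷ lead(D) = 4x⁵ ÷ −2x² = −2x³. Subtract (−2x³)·D = 4x⁵ + 10x⁴ + 2x³. Remainder: −12x⁴ − 20x³ + 25x² + 20x.
Step 4: lead(−12x⁴ − 20x³ + 25x² + 20x) ÷ lead(D) = −12x⁴ ÷ −2x² = 6x². Subtract (6x²)·D = −12x⁴ − 30x³ − 6x². Remainder: 10x³ + 31x² + 20x.
Step 5: lead(10x³ + 31x² + 20x) ÷ lead(D) = 10x³ ÷ −2x² = −5x. Subtract (−5x)·D = 10x³ + 25x² + 5x. Remainder: 6x² + 15x.
Step 6: lead(6x² + 15x) ÷ lead(D) = 6x² ÷ −2x² = −3. Subtract (−3)·D = 6x² + 15x + 3. Remainder: −3.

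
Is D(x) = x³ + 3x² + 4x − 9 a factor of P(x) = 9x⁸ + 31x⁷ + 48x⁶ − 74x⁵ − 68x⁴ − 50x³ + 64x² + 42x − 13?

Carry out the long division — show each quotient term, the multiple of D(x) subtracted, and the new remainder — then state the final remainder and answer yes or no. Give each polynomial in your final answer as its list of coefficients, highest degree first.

R = [-7, -4], so D(x) is not a factor of P(x). no

Step 1: lead(9x⁸ + 31x⁷ + 48x⁶ − 74x⁵ − 68x⁴ − 50x³ + 64x² + 42x − 13) ÷ lead(D) = 9x⁸ ÷ x³ = 9x⁵. Subtract (9x⁵)·D = 9x⁸ + 27x⁷ + 36x⁶ − 81x⁵. Remainder: 4x⁷ + 12x⁶ + 7x⁵ − 68x⁴ − 50x³ + 64x² + 42x − 13.
Step 2: lead(4x⁷ + 12x⁶ + 7x⁵ − 68x⁴ − 50x³ + 64x² + 42x − 13) ÷ lead(D) = 4x⁷ ÷ x³ = 4x⁴. Subtract (4x⁴)·D = 4x⁷ + 12x⁶ + 16x⁵ − 36x⁴. Remainder: −9x⁵ − 32x⁴ − 50x³ + 64x² + 42x − 13.
Step 3: lead(−9x⁵ − 32x⁴ − 50x³ + 64x² + 42x − 13) ÷ lead(D) = −9x⁵ ÷ x³ = −9x². Subtract (−9x²)·D = −9x⁵ − 27x⁴ − 36x³ + 81x². Remainder: −5x⁴ − 14x³ − 17x² + 42x − 13.
Step 4: lead(−5x⁴ − 14x³ − 17x² + 42x − 13) ÷ lead(D) = −5x⁴ ÷ x³ = −5x. Subtract (−5x)·D = −5x⁴ − 15x³ − 20x² + 45x. Remainder: x³ + 3x² − 3x − 13.
Step 5: lead(x³ + 3x² − 3x − 13) ÷ lead(D) = x³ ÷ x³ = 1. Subtract (1)·D = x³ + 3x² + 4x − 9. Remainder: −7x − 4.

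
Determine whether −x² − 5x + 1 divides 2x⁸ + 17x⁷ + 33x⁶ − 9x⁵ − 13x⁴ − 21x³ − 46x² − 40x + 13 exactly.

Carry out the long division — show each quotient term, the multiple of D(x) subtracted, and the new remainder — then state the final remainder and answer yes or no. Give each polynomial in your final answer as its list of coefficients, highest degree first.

Step 1: lead(2x⁸ + 17x⁷ + 33x⁶ − 9x⁵ − 13x⁴ − 21x³ − 46x² − 40x + 13) ÷ lead(D) = 2x⁸ ÷ −x² = −2x⁶. Subtract (−2x⁶)·D = 2x⁸ + 10x⁷ − 2x⁶. Remainder: 7x⁷ + 35x⁶ − 9x⁵ − 13x⁴ − 21x³ − 46x² − 40x + 13.
Step 2: lead(7x⁷ + 35x⁶ − 9x⁵ − 13x⁴ − 21x³ − 46x² − 40x + 13) ÷ lead(D) = 7x⁷ ÷ −x² = −7x⁵. Subtract (−7x⁵)·D = 7x⁷ + 35x⁶ − 7x⁵. Remainder: −2x⁵ − 13x⁴ − 21x³ − 46x² − 40x + 13.
Step 3: lead(−2x⁵ − 13x⁴ − 21x³ − 46x² − 40x + 13) ÷ lead(D) = −2x⁵ ÷ −x² = 2x³. Subtract (2x³)·D = −2x⁵ − 10x⁴ + 2x³. Remainder: −3x⁴ − 23x³ − 46x² − 40x + 13.
Step 4: lead(−3x⁴ − 23x³ − 46x² − 40x + 13) ÷ lead(D) = −3x⁴ ÷ −x² = 3x². Subtract (3x²)·D = −3x⁴ − 15x³ + 3x². Remainder: −8x³ − 49x² − 40x + 13.
Step 5: lead(−8x³ − 49x² − 40x + 13) ÷ lead(D) = −8x³ ÷ −x² = 8x. Subtract (8x)·D = −8x³ − 40x² + 8x. Remainder: −9x² − 48x + 13.
Step 6: lead(−9x² − 48x + 13) ÷ lead(D) = −9x² ÷ −x² = 9. Subtract (9)·D = −9x² − 45x + 9. Remainder: −3x + 4.

R = [-3, 4], so D(x) is not a factor of P(x). no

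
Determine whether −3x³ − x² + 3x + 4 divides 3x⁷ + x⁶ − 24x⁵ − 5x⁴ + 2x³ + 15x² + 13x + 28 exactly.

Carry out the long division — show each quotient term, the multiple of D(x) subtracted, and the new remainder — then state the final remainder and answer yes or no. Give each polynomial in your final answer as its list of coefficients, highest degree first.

Step 1: lead(3x⁷ + x⁶ − 24x⁵ − 5x⁴ + 2x³ + 15x² + 13x + 28) ÷ lead(D) = 3x⁷ ÷ −3x³ = −x⁴. Subtract (−x⁴)·D = 3x⁷ + x⁶ − 3x⁵ − 4x⁴. Remainder: −21x⁵ − x⁴ + 2x³ + 15x² + 13x + 28.
Step 2: lead(−21x⁵ − x⁴ + 2x³ + 15x² + 13x + 28) ÷ lead(D) = −21x⁵ ÷ −3x³ = 7x². Subtract (7x²)·D = −21x⁵ − 7x⁴ + 21x³ + 28x². Remainder: 6x⁴ − 19x³ − 13x² + 13x + 28.
Step 3: lead(6x⁴ − 19x³ − 13x² + 13x + 28) ÷ lead(D) = 6x⁴ ÷ −3x³ = −2x. Subtract (−2x)·D = 6x⁴ + 2x³ − 6x² − 8x. Remainder: −21x³ − 7x² + 21x + 28.
Step 4: lead(−21x³ − 7x² + 21x + 28) ÷ lead(D) = −21x³ ÷ −3x³ = 7. Subtract (7)·D = −21x³ − 7x² + 21x + 28. Remainder: 0.

R = [0], so D(x) is a factor of P(x). yes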